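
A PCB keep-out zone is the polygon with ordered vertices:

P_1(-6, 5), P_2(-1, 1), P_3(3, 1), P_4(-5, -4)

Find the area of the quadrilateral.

Apply the shoelace (surveyor's) formula: 2A = Σ (x_i·y_{i+1} − x_{i+1}·y_i), indices taken mod 4.
P_1→P_2: (-6)(1) − (-1)(5) = -1
P_2→P_3: (-1)(1) − (3)(1) = -4
P_3→P_4: (3)(-4) − (-5)(1) = -7
P_4→P_1: (-5)(5) − (-6)(-4) = -49
Σ = -61
Area = |Σ|/2 = 30.5.

30.5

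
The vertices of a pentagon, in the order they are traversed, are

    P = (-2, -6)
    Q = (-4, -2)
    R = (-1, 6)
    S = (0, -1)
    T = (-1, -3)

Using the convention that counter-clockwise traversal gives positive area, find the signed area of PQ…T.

-23

Apply the surveyor's formula: 2A = Σ (x_i·y_{i+1} − x_{i+1}·y_i), indices taken mod 5.
P→Q: (-2)(-2) − (-4)(-6) = -20
Q→R: (-4)(6) − (-1)(-2) = -26
R→S: (-1)(-1) − (0)(6) = 1
S→T: (0)(-3) − (-1)(-1) = -1
T→P: (-1)(-6) − (-2)(-3) = 0
Σ = -46
Signed area = Σ/2 = -23 (negative ⇒ clockwise traversal).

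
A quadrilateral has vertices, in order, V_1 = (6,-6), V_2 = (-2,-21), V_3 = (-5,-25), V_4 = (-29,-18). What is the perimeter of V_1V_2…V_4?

84

|V_1V_2| = √((-8)² + (-15)²) = √289 = 17
|V_2V_3| = √((-3)² + (-4)²) = √25 = 5
|V_3V_4| = √((-24)² + (7)²) = √625 = 25
|V_4V_1| = √((35)² + (12)²) = √1369 = 37
Perimeter = 17 + 5 + 25 + 37 = 84.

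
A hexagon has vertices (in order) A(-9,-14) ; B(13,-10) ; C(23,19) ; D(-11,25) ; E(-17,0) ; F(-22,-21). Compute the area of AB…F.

A→B: (-9)(-10) − (13)(-14) = 272
B→C: (13)(19) − (23)(-10) = 477
C→D: (23)(25) − (-11)(19) = 784
D→E: (-11)(0) − (-17)(25) = 425
E→F: (-17)(-21) − (-22)(0) = 357
F→A: (-22)(-14) − (-9)(-21) = 119
Σ = 2434
Area = |Σ|/2 = 1217.

1217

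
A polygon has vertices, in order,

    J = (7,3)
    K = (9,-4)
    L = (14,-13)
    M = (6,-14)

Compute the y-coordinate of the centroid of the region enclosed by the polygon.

-1501/177

Apply Gauss's area formula. First the cross-terms c_i = x_i·y_{i+1} − x_{i+1}·y_i:
  -55, -61, -118, 116  ⇒  2A = -118, A = -59.
Then Σ (y_i + y_{i+1})·c_i = 3002, so ȳ = 3002 / (6·(-59)) = -1501/177.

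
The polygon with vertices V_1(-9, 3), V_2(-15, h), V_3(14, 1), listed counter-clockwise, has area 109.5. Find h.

The doubled signed area Σ (x_i y_{i+1} − x_{i+1} y_i) is linear in h.
With h=0 it equals 81; the coefficient of h is -23 (from the two edges through V_2).
So -23·h + 81 = 2·109.5 = 219 ⇒ h = -6.

-6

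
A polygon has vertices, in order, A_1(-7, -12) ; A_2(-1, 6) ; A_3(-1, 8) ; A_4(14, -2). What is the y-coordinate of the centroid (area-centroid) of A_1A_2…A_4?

-182/87

Apply Gauss's area formula. First the cross-terms c_i = x_i·y_{i+1} − x_{i+1}·y_i:
  -54, -2, -110, -182  ⇒  2A = -348, A = -174.
Then Σ (y_i + y_{i+1})·c_i = 2184, so ȳ = 2184 / (6·(-174)) = -182/87.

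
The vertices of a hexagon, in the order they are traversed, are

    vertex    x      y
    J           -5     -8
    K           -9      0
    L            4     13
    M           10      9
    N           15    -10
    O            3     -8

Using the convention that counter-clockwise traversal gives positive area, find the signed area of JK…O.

Cross-terms: -72, -117, -94, -235, -90, -64  ⇒  Σ = -672
Signed area = Σ/2 = -336 (negative ⇒ clockwise traversal).

-336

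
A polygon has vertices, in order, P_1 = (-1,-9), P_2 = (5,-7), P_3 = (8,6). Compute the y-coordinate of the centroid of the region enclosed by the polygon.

-10/3

Apply the shoelace (surveyor's) formula. First the cross-terms c_i = x_i·y_{i+1} − x_{i+1}·y_i:
  52, 86, -66  ⇒  2A = 72, A = 36.
Then Σ (y_i + y_{i+1})·c_i = -720, so ȳ = -720 / (6·36) = -10/3.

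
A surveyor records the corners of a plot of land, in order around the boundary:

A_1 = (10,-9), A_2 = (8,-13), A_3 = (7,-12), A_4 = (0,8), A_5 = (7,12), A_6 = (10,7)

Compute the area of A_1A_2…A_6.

147

Apply the shoelace formula: 2A = Σ (x_i·y_{i+1} − x_{i+1}·y_i), indices taken mod 6.
Cross-terms: -58, -5, 56, -56, -71, -160  ⇒  Σ = -294
Area = |Σ|/2 = 147.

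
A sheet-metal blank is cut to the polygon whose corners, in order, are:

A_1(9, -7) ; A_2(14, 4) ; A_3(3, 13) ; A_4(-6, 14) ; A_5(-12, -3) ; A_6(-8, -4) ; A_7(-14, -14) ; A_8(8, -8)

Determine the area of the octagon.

465

A_1→A_2: (9)(4) − (14)(-7) = 134
A_2→A_3: (14)(13) − (3)(4) = 170
A_3→A_4: (3)(14) − (-6)(13) = 120
A_4→A_5: (-6)(-3) − (-12)(14) = 186
A_5→A_6: (-12)(-4) − (-8)(-3) = 24
A_6→A_7: (-8)(-14) − (-14)(-4) = 56
A_7→A_8: (-14)(-8) − (8)(-14) = 224
A_8→A_1: (8)(-7) − (9)(-8) = 16
Σ = 930
Area = |Σ|/2 = 465.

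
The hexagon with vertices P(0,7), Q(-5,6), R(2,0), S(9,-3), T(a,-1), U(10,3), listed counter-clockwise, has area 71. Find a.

Write out the shoelace sum; only the two edges meeting at T involve a:
2·Area = [(9·(-1) − a·(-3)) + (a·3 − 10·(-1))] + 87
       = 6·a + 88 = 142
⇒ a = 9.

9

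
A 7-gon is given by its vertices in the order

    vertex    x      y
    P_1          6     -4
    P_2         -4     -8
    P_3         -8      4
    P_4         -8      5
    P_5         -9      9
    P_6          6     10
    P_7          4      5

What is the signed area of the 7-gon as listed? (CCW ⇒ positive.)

-189.5

Apply the surveyor's formula: 2A = Σ (x_i·y_{i+1} − x_{i+1}·y_i), indices taken mod 7.
P_1→P_2: (6)(-8) − (-4)(-4) = -64
P_2→P_3: (-4)(4) − (-8)(-8) = -80
P_3→P_4: (-8)(5) − (-8)(4) = -8
P_4→P_5: (-8)(9) − (-9)(5) = -27
P_5→P_6: (-9)(10) − (6)(9) = -144
P_6→P_7: (6)(5) − (4)(10) = -10
P_7→P_1: (4)(-4) − (6)(5) = -46
Σ = -379
Signed area = Σ/2 = -189.5 (negative ⇒ clockwise traversal).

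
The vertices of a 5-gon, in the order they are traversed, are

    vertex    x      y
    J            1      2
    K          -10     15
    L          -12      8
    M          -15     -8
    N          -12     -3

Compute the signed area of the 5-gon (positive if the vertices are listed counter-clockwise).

Σ = (35) + (100) + (216) + (-51) + (-21) = 279
Signed area = Σ/2 = 139.5 (positive ⇒ counter-clockwise traversal).

139.5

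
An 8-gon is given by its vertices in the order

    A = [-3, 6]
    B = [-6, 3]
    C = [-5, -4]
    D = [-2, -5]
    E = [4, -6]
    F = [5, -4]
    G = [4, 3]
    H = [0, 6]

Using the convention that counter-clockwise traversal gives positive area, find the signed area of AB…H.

Cross-terms: 27, 39, 17, 32, 14, 31, 24, 18  ⇒  Σ = 202
Signed area = Σ/2 = 101 (positive ⇒ counter-clockwise traversal).

101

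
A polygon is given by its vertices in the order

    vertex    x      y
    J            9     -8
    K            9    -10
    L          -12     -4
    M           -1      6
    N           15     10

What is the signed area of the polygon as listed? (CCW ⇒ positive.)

-280

Σ = (-18) + (-156) + (-76) + (-100) + (-210) = -560
Signed area = Σ/2 = -280 (negative ⇒ clockwise traversal).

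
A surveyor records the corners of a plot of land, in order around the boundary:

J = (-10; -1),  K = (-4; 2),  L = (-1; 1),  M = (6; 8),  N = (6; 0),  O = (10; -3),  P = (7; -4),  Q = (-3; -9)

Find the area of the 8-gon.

143.5

Apply the shoelace formula: 2A = Σ (x_i·y_{i+1} − x_{i+1}·y_i), indices taken mod 8.
Cross-terms: -24, -2, -14, -48, -18, -19, -75, -87  ⇒  Σ = -287
Area = |Σ|/2 = 143.5.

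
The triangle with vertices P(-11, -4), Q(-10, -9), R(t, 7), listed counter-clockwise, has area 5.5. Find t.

-11

The doubled signed area Σ (x_i y_{i+1} − x_{i+1} y_i) is linear in t.
With t=0 it equals 66; the coefficient of t is 5 (from the two edges through R).
So 5·t + 66 = 2·5.5 = 11 ⇒ t = -11.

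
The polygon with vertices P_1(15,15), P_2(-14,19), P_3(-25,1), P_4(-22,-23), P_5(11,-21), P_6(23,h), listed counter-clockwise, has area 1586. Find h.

-19

The doubled signed area Σ (x_i y_{i+1} − x_{i+1} y_i) is linear in h.
With h=0 it equals 3096; the coefficient of h is -4 (from the two edges through P_6).
So -4·h + 3096 = 2·1586 = 3172 ⇒ h = -19.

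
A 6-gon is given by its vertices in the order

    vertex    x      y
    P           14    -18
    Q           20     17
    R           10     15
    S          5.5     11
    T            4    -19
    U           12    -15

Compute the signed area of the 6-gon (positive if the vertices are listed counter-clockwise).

384.5

Σ = (598) + (130) + (27.5) + (-148.5) + (168) + (-6) = 769
Signed area = Σ/2 = 384.5 (positive ⇒ counter-clockwise traversal).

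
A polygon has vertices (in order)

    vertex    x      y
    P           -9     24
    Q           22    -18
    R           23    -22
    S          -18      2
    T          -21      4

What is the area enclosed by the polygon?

642

Cross-terms: -366, -70, -350, -30, -468  ⇒  Σ = -1284
Area = |Σ|/2 = 642.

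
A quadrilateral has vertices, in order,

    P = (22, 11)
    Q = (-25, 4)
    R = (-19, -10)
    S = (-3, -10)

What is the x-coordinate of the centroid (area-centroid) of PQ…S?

Apply the surveyor's formula. First the cross-terms c_i = x_i·y_{i+1} − x_{i+1}·y_i:
  363, 326, 160, 187  ⇒  2A = 1036, A = 518.
Then Σ (x_i + x_{i+1})·c_i = -15400, so x̄ = -15400 / (6·518) = -550/111.

-550/111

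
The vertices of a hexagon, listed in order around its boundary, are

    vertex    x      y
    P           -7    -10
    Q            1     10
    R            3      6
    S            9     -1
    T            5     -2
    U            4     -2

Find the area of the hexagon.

105

Apply Gauss's area formula: 2A = Σ (x_i·y_{i+1} − x_{i+1}·y_i), indices taken mod 6.
Cross-terms: -60, -24, -57, -13, -2, -54  ⇒  Σ = -210
Area = |Σ|/2 = 105.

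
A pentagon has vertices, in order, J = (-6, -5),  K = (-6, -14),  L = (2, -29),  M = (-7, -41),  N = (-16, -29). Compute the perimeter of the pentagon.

82

|JK| = √((0)² + (-9)²) = √81 = 9
|KL| = √((8)² + (-15)²) = √289 = 17
|LM| = √((-9)² + (-12)²) = √225 = 15
|MN| = √((-9)² + (12)²) = √225 = 15
|NJ| = √((10)² + (24)²) = √676 = 26
Perimeter = 9 + 17 + 15 + 15 + 26 = 82.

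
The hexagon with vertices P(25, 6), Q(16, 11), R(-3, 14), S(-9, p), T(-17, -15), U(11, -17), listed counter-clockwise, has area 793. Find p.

-4

Write out the shoelace sum; only the two edges meeting at S involve p:
2·Area = [((-3)·p − (-9)·14) + ((-9)·(-15) − (-17)·p)] + 1381
       = 14·p + 1642 = 1586
⇒ p = -4.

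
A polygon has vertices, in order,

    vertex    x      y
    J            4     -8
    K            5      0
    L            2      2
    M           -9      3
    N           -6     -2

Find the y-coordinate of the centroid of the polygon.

Apply the shoelace formula. First the cross-terms c_i = x_i·y_{i+1} − x_{i+1}·y_i:
  40, 10, 24, 36, 56  ⇒  2A = 166, A = 83.
Then Σ (y_i + y_{i+1})·c_i = -704, so ȳ = -704 / (6·83) = -352/249.

-352/249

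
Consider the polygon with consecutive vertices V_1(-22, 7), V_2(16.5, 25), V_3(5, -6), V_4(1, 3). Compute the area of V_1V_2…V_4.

397.75

Apply the shoelace (surveyor's) formula: 2A = Σ (x_i·y_{i+1} − x_{i+1}·y_i), indices taken mod 4.
V_1→V_2: (-22)(25) − (16.5)(7) = -665.5
V_2→V_3: (16.5)(-6) − (5)(25) = -224
V_3→V_4: (5)(3) − (1)(-6) = 21
V_4→V_1: (1)(7) − (-22)(3) = 73
Σ = -795.5
Area = |Σ|/2 = 397.75.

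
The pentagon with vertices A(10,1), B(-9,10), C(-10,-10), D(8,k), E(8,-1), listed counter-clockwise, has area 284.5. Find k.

Write out the shoelace sum; only the two edges meeting at D involve k:
2·Area = [((-10)·k − 8·(-10)) + (8·(-1) − 8·k)] + 317
       = -18·k + 389 = 569
⇒ k = -10.

-10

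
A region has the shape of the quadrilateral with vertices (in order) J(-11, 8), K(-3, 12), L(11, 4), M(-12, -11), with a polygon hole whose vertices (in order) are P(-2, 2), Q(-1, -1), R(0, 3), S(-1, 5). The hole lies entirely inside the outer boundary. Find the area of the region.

Outer boundary:
Cross-terms: -108, -144, -73, -217  ⇒  Σ = -542
Area = |Σ|/2 = 271.
Hole:
Apply the surveyor's formula: 2A = Σ (x_i·y_{i+1} − x_{i+1}·y_i), indices taken mod 4.
Σ = (4) + (-3) + (3) + (8) = 12
Area = |Σ|/2 = 6.
Net area = 271 − 6 = 265.

265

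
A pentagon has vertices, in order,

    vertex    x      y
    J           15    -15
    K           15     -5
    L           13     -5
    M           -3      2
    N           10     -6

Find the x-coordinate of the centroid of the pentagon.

Apply the shoelace (surveyor's) formula. First the cross-terms c_i = x_i·y_{i+1} − x_{i+1}·y_i:
  150, -10, 11, -2, -60  ⇒  2A = 89, A = 44.5.
Then Σ (x_i + x_{i+1})·c_i = 2816, so x̄ = 2816 / (6·44.5) = 2816/267.

2816/267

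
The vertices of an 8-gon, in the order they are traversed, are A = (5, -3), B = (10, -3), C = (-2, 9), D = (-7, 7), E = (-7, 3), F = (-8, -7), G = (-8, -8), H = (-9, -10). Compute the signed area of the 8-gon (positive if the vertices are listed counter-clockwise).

Apply the shoelace (surveyor's) formula: 2A = Σ (x_i·y_{i+1} − x_{i+1}·y_i), indices taken mod 8.
Σ = (15) + (84) + (49) + (28) + (73) + (8) + (8) + (77) = 342
Signed area = Σ/2 = 171 (positive ⇒ counter-clockwise traversal).

171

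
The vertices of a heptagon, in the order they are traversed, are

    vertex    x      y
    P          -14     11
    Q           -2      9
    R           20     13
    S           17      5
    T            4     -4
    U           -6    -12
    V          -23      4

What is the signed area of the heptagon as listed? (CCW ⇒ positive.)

Cross-terms: -104, -206, -121, -88, -72, -300, -197  ⇒  Σ = -1088
Signed area = Σ/2 = -544 (negative ⇒ clockwise traversal).

-544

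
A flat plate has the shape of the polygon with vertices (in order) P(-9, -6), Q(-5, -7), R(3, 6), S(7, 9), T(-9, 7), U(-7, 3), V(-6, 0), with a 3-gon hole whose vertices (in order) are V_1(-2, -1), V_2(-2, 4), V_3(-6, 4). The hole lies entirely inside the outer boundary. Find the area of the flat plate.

Outer boundary:
Apply the shoelace formula: 2A = Σ (x_i·y_{i+1} − x_{i+1}·y_i), indices taken mod 7.
Σ = (33) + (-9) + (-15) + (130) + (22) + (18) + (36) = 215
Area = |Σ|/2 = 107.5.
Hole:
Apply Gauss's area formula: 2A = Σ (x_i·y_{i+1} − x_{i+1}·y_i), indices taken mod 3.
Σ = (-10) + (16) + (14) = 20
Area = |Σ|/2 = 10.
Net area = 107.5 − 10 = 97.5.

97.5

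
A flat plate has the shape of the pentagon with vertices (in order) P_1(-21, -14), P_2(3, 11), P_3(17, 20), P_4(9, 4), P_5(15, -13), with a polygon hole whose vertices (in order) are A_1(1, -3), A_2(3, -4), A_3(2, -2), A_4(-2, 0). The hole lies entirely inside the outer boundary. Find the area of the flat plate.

Outer boundary:
P_1→P_2: (-21)(11) − (3)(-14) = -189
P_2→P_3: (3)(20) − (17)(11) = -127
P_3→P_4: (17)(4) − (9)(20) = -112
P_4→P_5: (9)(-13) − (15)(4) = -177
P_5→P_1: (15)(-14) − (-21)(-13) = -483
Σ = -1088
Area = |Σ|/2 = 544.
Hole:
Apply the shoelace (surveyor's) formula: 2A = Σ (x_i·y_{i+1} − x_{i+1}·y_i), indices taken mod 4.
A_1→A_2: (1)(-4) − (3)(-3) = 5
A_2→A_3: (3)(-2) − (2)(-4) = 2
A_3→A_4: (2)(0) − (-2)(-2) = -4
A_4→A_1: (-2)(-3) − (1)(0) = 6
Σ = 9
Area = |Σ|/2 = 4.5.
Net area = 544 − 4.5 = 539.5.

539.5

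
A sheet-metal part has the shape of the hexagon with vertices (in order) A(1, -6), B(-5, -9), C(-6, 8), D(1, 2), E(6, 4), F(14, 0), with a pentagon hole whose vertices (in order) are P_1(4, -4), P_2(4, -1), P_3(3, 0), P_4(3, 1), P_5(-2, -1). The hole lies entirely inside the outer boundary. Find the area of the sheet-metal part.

136

Outer boundary:
Σ = (-39) + (-94) + (-20) + (-8) + (-56) + (-84) = -301
Area = |Σ|/2 = 150.5.
Hole:
Apply the shoelace formula: 2A = Σ (x_i·y_{i+1} − x_{i+1}·y_i), indices taken mod 5.
P_1→P_2: (4)(-1) − (4)(-4) = 12
P_2→P_3: (4)(0) − (3)(-1) = 3
P_3→P_4: (3)(1) − (3)(0) = 3
P_4→P_5: (3)(-1) − (-2)(1) = -1
P_5→P_1: (-2)(-4) − (4)(-1) = 12
Σ = 29
Area = |Σ|/2 = 14.5.
Net area = 150.5 − 14.5 = 136.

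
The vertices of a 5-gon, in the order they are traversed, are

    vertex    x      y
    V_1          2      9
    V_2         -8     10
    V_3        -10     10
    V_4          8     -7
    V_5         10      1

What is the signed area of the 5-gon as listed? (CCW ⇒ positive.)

134

Apply Gauss's area formula: 2A = Σ (x_i·y_{i+1} − x_{i+1}·y_i), indices taken mod 5.
Σ = (92) + (20) + (-10) + (78) + (88) = 268
Signed area = Σ/2 = 134 (positive ⇒ counter-clockwise traversal).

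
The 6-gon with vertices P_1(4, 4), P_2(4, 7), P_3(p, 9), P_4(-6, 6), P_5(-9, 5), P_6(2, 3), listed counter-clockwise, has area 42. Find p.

1

Write out the shoelace sum; only the two edges meeting at P_3 involve p:
2·Area = [(4·9 − p·7) + (p·6 − (-6)·9)] + -5
       = -1·p + 85 = 84
⇒ p = 1.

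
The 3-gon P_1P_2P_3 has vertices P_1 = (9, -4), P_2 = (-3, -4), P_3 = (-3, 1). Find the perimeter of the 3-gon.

|P_1P_2| = √((-12)² + (0)²) = √144 = 12
|P_2P_3| = √((0)² + (5)²) = √25 = 5
|P_3P_1| = √((12)² + (-5)²) = √169 = 13
Perimeter = 12 + 5 + 13 = 30.

30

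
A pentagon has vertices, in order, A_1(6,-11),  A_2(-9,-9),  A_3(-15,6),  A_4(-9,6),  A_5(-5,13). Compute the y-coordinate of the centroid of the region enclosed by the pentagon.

-187/183

Apply the shoelace (surveyor's) formula. First the cross-terms c_i = x_i·y_{i+1} − x_{i+1}·y_i:
  -153, -189, -36, -87, -23  ⇒  2A = -488, A = -244.
Then Σ (y_i + y_{i+1})·c_i = 1496, so ȳ = 1496 / (6·(-244)) = -187/183.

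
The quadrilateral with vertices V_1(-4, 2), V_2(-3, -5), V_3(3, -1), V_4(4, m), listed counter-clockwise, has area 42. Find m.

The doubled signed area Σ (x_i y_{i+1} − x_{i+1} y_i) is linear in m.
With m=0 it equals 56; the coefficient of m is 7 (from the two edges through V_4).
So 7·m + 56 = 2·42 = 84 ⇒ m = 4.

4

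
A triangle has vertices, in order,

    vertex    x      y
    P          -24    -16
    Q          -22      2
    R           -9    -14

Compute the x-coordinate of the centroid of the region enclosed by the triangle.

-55/3

Apply the shoelace formula. First the cross-terms c_i = x_i·y_{i+1} − x_{i+1}·y_i:
  -400, 326, -192  ⇒  2A = -266, A = -133.
Then Σ (x_i + x_{i+1})·c_i = 14630, so x̄ = 14630 / (6·(-133)) = -55/3.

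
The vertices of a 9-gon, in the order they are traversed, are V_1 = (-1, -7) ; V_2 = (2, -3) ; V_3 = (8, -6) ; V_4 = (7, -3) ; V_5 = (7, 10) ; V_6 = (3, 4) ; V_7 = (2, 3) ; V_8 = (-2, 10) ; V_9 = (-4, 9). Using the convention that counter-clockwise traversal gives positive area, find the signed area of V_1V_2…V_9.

Apply the shoelace (surveyor's) formula: 2A = Σ (x_i·y_{i+1} − x_{i+1}·y_i), indices taken mod 9.
V_1→V_2: (-1)(-3) − (2)(-7) = 17
V_2→V_3: (2)(-6) − (8)(-3) = 12
V_3→V_4: (8)(-3) − (7)(-6) = 18
V_4→V_5: (7)(10) − (7)(-3) = 91
V_5→V_6: (7)(4) − (3)(10) = -2
V_6→V_7: (3)(3) − (2)(4) = 1
V_7→V_8: (2)(10) − (-2)(3) = 26
V_8→V_9: (-2)(9) − (-4)(10) = 22
V_9→V_1: (-4)(-7) − (-1)(9) = 37
Σ = 222
Signed area = Σ/2 = 111 (positive ⇒ counter-clockwise traversal).

111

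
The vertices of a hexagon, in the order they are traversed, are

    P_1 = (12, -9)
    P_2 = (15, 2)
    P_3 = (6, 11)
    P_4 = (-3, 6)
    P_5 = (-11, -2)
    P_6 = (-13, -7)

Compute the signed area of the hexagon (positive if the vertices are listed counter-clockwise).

352.5

Apply the shoelace (surveyor's) formula: 2A = Σ (x_i·y_{i+1} − x_{i+1}·y_i), indices taken mod 6.
Σ = (159) + (153) + (69) + (72) + (51) + (201) = 705
Signed area = Σ/2 = 352.5 (positive ⇒ counter-clockwise traversal).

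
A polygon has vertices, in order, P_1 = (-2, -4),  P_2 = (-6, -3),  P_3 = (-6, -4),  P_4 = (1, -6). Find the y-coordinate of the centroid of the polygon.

-13/3

Apply Gauss's area formula. First the cross-terms c_i = x_i·y_{i+1} − x_{i+1}·y_i:
  -18, 6, 40, -16  ⇒  2A = 12, A = 6.
Then Σ (y_i + y_{i+1})·c_i = -156, so ȳ = -156 / (6·6) = -13/3.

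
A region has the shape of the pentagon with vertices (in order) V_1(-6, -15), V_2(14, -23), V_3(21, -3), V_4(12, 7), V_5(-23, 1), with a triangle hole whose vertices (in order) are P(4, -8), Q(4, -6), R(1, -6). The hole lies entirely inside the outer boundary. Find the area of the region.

745

Outer boundary:
Apply Gauss's area formula: 2A = Σ (x_i·y_{i+1} − x_{i+1}·y_i), indices taken mod 5.
Cross-terms: 348, 441, 183, 173, 351  ⇒  Σ = 1496
Area = |Σ|/2 = 748.
Hole:
Apply Gauss's area formula: 2A = Σ (x_i·y_{i+1} − x_{i+1}·y_i), indices taken mod 3.
Σ = (8) + (-18) + (16) = 6
Area = |Σ|/2 = 3.
Net area = 748 − 3 = 745.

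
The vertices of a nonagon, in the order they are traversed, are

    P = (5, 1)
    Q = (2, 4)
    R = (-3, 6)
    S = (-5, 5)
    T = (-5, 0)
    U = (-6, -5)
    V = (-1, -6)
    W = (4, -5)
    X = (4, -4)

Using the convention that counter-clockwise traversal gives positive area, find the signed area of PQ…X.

97.5

Σ = (18) + (24) + (15) + (25) + (25) + (31) + (29) + (4) + (24) = 195
Signed area = Σ/2 = 97.5 (positive ⇒ counter-clockwise traversal).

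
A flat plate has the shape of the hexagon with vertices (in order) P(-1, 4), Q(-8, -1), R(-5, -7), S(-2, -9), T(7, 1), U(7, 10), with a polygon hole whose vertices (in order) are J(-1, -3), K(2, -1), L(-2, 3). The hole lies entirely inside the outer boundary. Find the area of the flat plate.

128.5

Outer boundary:
Apply the shoelace (surveyor's) formula: 2A = Σ (x_i·y_{i+1} − x_{i+1}·y_i), indices taken mod 6.
Σ = (33) + (51) + (31) + (61) + (63) + (38) = 277
Area = |Σ|/2 = 138.5.
Hole:
Σ = (7) + (4) + (9) = 20
Area = |Σ|/2 = 10.
Net area = 138.5 − 10 = 128.5.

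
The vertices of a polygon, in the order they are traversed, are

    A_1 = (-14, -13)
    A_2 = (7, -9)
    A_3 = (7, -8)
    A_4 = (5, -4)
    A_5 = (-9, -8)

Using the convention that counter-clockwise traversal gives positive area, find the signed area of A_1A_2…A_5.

Apply the shoelace formula: 2A = Σ (x_i·y_{i+1} − x_{i+1}·y_i), indices taken mod 5.
Cross-terms: 217, 7, 12, -76, 5  ⇒  Σ = 165
Signed area = Σ/2 = 82.5 (positive ⇒ counter-clockwise traversal).

82.5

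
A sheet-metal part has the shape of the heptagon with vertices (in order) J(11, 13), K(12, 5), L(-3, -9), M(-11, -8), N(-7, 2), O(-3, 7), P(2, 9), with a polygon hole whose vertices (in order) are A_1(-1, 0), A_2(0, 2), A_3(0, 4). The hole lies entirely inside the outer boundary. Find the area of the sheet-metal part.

251

Outer boundary:
Cross-terms: -101, -93, -75, -78, -43, -41, -73  ⇒  Σ = -504
Area = |Σ|/2 = 252.
Hole:
Σ = (-2) + (0) + (4) = 2
Area = |Σ|/2 = 1.
Net area = 252 − 1 = 251.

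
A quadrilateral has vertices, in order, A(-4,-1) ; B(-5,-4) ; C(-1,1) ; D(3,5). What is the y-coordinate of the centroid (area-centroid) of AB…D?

-8/33

Apply the surveyor's formula. First the cross-terms c_i = x_i·y_{i+1} − x_{i+1}·y_i:
  11, -9, -8, 17  ⇒  2A = 11, A = 5.5.
Then Σ (y_i + y_{i+1})·c_i = -8, so ȳ = -8 / (6·5.5) = -8/33.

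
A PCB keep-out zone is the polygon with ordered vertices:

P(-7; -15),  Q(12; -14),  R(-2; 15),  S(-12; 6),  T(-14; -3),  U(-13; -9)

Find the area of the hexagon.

468.5

Σ = (278) + (152) + (168) + (120) + (87) + (132) = 937
Area = |Σ|/2 = 468.5.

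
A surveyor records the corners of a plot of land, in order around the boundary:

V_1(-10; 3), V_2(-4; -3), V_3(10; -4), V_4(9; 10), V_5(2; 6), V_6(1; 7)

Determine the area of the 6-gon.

169.5

Cross-terms: 42, 46, 136, 34, 8, 73  ⇒  Σ = 339
Area = |Σ|/2 = 169.5.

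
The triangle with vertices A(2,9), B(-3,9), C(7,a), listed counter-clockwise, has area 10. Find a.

The doubled signed area Σ (x_i y_{i+1} − x_{i+1} y_i) is linear in a.
With a=0 it equals 45; the coefficient of a is -5 (from the two edges through C).
So -5·a + 45 = 2·10 = 20 ⇒ a = 5.

5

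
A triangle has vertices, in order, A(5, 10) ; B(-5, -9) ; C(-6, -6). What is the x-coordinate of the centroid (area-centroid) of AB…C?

Apply the shoelace (surveyor's) formula. First the cross-terms c_i = x_i·y_{i+1} − x_{i+1}·y_i:
  5, -24, -30  ⇒  2A = -49, A = -24.5.
Then Σ (x_i + x_{i+1})·c_i = 294, so x̄ = 294 / (6·(-24.5)) = -2.

-2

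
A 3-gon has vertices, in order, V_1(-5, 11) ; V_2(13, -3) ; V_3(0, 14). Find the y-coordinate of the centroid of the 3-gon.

22/3

Apply the shoelace formula. First the cross-terms c_i = x_i·y_{i+1} − x_{i+1}·y_i:
  -128, 182, 70  ⇒  2A = 124, A = 62.
Then Σ (y_i + y_{i+1})·c_i = 2728, so ȳ = 2728 / (6·62) = 22/3.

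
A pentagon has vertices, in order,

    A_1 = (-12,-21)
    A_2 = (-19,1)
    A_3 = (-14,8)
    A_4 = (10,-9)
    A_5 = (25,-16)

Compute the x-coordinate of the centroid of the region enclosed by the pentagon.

-61/21

Apply the shoelace formula. First the cross-terms c_i = x_i·y_{i+1} − x_{i+1}·y_i:
  -411, -138, 46, 65, -717  ⇒  2A = -1155, A = -577.5.
Then Σ (x_i + x_{i+1})·c_i = 10065, so x̄ = 10065 / (6·(-577.5)) = -61/21.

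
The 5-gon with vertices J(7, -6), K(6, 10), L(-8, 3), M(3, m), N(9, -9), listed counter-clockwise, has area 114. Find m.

Write out the shoelace sum; only the two edges meeting at M involve m:
2·Area = [((-8)·m − 3·3) + (3·(-9) − 9·m)] + 213
       = -17·m + 177 = 228
⇒ m = -3.

-3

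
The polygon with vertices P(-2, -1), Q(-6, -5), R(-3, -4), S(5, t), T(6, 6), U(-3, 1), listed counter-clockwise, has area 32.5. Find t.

Write out the shoelace sum; only the two edges meeting at S involve t:
2·Area = [((-3)·t − 5·(-4)) + (5·6 − 6·t)] + 42
       = -9·t + 92 = 65
⇒ t = 3.

3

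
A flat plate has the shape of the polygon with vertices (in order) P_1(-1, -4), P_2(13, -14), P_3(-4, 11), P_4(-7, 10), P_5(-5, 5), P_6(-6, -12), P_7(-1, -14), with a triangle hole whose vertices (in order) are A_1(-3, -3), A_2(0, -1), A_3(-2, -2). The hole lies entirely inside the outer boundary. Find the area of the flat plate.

178

Outer boundary:
Apply the shoelace (surveyor's) formula: 2A = Σ (x_i·y_{i+1} − x_{i+1}·y_i), indices taken mod 7.
Cross-terms: 66, 87, 37, 15, 90, 72, -10  ⇒  Σ = 357
Area = |Σ|/2 = 178.5.
Hole:
Σ = (3) + (-2) + (0) = 1
Area = |Σ|/2 = 0.5.
Net area = 178.5 − 0.5 = 178.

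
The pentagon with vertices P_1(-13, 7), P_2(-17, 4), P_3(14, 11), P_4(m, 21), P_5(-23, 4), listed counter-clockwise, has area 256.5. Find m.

-3

Write out the shoelace sum; only the two edges meeting at P_4 involve m:
2·Area = [(14·21 − m·11) + (m·4 − (-23)·21)] + -285
       = -7·m + 492 = 513
⇒ m = -3.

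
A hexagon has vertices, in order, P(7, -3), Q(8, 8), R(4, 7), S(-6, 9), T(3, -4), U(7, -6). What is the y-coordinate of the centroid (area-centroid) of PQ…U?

Apply the shoelace formula. First the cross-terms c_i = x_i·y_{i+1} − x_{i+1}·y_i:
  80, 24, 78, -3, 10, 21  ⇒  2A = 210, A = 105.
Then Σ (y_i + y_{i+1})·c_i = 1704, so ȳ = 1704 / (6·105) = 284/105.

284/105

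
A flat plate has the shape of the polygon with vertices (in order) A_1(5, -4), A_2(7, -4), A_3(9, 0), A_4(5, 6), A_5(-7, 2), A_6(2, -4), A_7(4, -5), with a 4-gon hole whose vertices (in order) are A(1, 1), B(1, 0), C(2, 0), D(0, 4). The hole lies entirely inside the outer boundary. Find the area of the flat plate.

93

Outer boundary:
Σ = (8) + (36) + (54) + (52) + (24) + (6) + (9) = 189
Area = |Σ|/2 = 94.5.
Hole:
A→B: (1)(0) − (1)(1) = -1
B→C: (1)(0) − (2)(0) = 0
C→D: (2)(4) − (0)(0) = 8
D→A: (0)(1) − (1)(4) = -4
Σ = 3
Area = |Σ|/2 = 1.5.
Net area = 94.5 − 1.5 = 93.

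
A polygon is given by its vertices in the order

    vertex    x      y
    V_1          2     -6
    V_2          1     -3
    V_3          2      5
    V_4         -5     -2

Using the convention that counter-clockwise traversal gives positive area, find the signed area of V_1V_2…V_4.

Apply the shoelace (surveyor's) formula: 2A = Σ (x_i·y_{i+1} − x_{i+1}·y_i), indices taken mod 4.
Σ = (0) + (11) + (21) + (34) = 66
Signed area = Σ/2 = 33 (positive ⇒ counter-clockwise traversal).

33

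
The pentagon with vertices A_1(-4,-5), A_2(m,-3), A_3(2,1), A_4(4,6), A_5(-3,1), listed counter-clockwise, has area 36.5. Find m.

1

The doubled signed area Σ (x_i y_{i+1} − x_{i+1} y_i) is linear in m.
With m=0 it equals 67; the coefficient of m is 6 (from the two edges through A_2).
So 6·m + 67 = 2·36.5 = 73 ⇒ m = 1.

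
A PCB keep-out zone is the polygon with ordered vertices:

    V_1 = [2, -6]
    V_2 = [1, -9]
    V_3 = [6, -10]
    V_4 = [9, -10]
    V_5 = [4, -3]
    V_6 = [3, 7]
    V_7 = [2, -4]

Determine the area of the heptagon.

V_1→V_2: (2)(-9) − (1)(-6) = -12
V_2→V_3: (1)(-10) − (6)(-9) = 44
V_3→V_4: (6)(-10) − (9)(-10) = 30
V_4→V_5: (9)(-3) − (4)(-10) = 13
V_5→V_6: (4)(7) − (3)(-3) = 37
V_6→V_7: (3)(-4) − (2)(7) = -26
V_7→V_1: (2)(-6) − (2)(-4) = -4
Σ = 82
Area = |Σ|/2 = 41.

41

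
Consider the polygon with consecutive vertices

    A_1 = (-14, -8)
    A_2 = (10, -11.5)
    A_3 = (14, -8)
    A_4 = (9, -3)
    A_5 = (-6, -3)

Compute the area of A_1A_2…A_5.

Σ = (241) + (81) + (30) + (-45) + (6) = 313
Area = |Σ|/2 = 156.5.

156.5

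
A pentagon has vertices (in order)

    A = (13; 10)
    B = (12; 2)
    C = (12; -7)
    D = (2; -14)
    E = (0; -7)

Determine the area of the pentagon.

139.5

Apply the surveyor's formula: 2A = Σ (x_i·y_{i+1} − x_{i+1}·y_i), indices taken mod 5.
Σ = (-94) + (-108) + (-154) + (-14) + (91) = -279
Area = |Σ|/2 = 139.5.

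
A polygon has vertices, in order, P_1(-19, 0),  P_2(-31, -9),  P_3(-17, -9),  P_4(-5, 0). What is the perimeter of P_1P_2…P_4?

|P_1P_2| = √((-12)² + (-9)²) = √225 = 15
|P_2P_3| = √((14)² + (0)²) = √196 = 14
|P_3P_4| = √((12)² + (9)²) = √225 = 15
|P_4P_1| = √((-14)² + (0)²) = √196 = 14
Perimeter = 15 + 14 + 15 + 14 = 58.

58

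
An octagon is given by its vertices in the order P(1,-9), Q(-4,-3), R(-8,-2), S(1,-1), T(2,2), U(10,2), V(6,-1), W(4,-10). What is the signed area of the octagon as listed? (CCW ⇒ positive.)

Apply the shoelace (surveyor's) formula: 2A = Σ (x_i·y_{i+1} − x_{i+1}·y_i), indices taken mod 8.
Σ = (-39) + (-16) + (10) + (4) + (-16) + (-22) + (-56) + (-26) = -161
Signed area = Σ/2 = -80.5 (negative ⇒ clockwise traversal).

-80.5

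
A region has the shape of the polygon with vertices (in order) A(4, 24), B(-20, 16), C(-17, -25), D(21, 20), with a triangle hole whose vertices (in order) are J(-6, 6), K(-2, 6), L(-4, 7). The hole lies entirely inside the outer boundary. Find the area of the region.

960.5

Outer boundary:
Apply Gauss's area formula: 2A = Σ (x_i·y_{i+1} − x_{i+1}·y_i), indices taken mod 4.
Σ = (544) + (772) + (185) + (424) = 1925
Area = |Σ|/2 = 962.5.
Hole:
J→K: (-6)(6) − (-2)(6) = -24
K→L: (-2)(7) − (-4)(6) = 10
L→J: (-4)(6) − (-6)(7) = 18
Σ = 4
Area = |Σ|/2 = 2.
Net area = 962.5 − 2 = 960.5.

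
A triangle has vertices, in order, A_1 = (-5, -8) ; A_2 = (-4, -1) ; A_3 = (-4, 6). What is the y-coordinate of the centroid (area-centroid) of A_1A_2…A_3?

-1

Apply the surveyor's formula. First the cross-terms c_i = x_i·y_{i+1} − x_{i+1}·y_i:
  -27, -28, 62  ⇒  2A = 7, A = 3.5.
Then Σ (y_i + y_{i+1})·c_i = -21, so ȳ = -21 / (6·3.5) = -1.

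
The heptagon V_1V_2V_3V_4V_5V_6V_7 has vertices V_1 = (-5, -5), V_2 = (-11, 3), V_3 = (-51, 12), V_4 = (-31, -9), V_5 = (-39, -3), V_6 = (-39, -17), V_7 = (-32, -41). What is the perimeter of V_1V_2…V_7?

174

|V_1V_2| = √((-6)² + (8)²) = √100 = 10
|V_2V_3| = √((-40)² + (9)²) = √1681 = 41
|V_3V_4| = √((20)² + (-21)²) = √841 = 29
|V_4V_5| = √((-8)² + (6)²) = √100 = 10
|V_5V_6| = √((0)² + (-14)²) = √196 = 14
|V_6V_7| = √((7)² + (-24)²) = √625 = 25
|V_7V_1| = √((27)² + (36)²) = √2025 = 45
Perimeter = 10 + 41 + 29 + 10 + 14 + 25 + 45 = 174.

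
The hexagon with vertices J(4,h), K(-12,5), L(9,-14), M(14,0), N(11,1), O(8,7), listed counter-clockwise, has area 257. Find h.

6

Write out the shoelace sum; only the two edges meeting at J involve h:
2·Area = [(8·h − 4·7) + (4·5 − (-12)·h)] + 402
       = 20·h + 394 = 514
⇒ h = 6.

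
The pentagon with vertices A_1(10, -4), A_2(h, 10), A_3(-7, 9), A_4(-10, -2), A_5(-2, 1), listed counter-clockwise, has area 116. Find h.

-2

Write out the shoelace sum; only the two edges meeting at A_2 involve h:
2·Area = [(10·10 − h·(-4)) + (h·9 − (-7)·10)] + 88
       = 13·h + 258 = 232
⇒ h = -2.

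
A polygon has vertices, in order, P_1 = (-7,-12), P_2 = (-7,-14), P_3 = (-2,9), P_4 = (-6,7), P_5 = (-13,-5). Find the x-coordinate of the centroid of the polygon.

-1472/205

Apply the shoelace (surveyor's) formula. First the cross-terms c_i = x_i·y_{i+1} − x_{i+1}·y_i:
  14, -91, 40, 121, 121  ⇒  2A = 205, A = 102.5.
Then Σ (x_i + x_{i+1})·c_i = -4416, so x̄ = -4416 / (6·102.5) = -1472/205.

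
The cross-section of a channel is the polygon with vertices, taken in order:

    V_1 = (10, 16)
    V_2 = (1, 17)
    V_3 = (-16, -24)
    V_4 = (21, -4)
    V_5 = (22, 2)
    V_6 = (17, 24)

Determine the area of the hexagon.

Apply the shoelace formula: 2A = Σ (x_i·y_{i+1} − x_{i+1}·y_i), indices taken mod 6.
Σ = (154) + (248) + (568) + (130) + (494) + (32) = 1626
Area = |Σ|/2 = 813.

813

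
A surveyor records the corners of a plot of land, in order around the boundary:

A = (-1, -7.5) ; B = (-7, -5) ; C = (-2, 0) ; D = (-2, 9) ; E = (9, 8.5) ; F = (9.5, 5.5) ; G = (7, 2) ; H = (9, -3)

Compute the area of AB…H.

Σ = (-47.5) + (-10) + (-18) + (-98) + (-31.25) + (-19.5) + (-39) + (-70.5) = -333.75
Area = |Σ|/2 = 166.875.

166.875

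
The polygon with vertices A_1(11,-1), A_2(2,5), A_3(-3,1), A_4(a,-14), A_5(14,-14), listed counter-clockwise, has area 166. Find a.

8

The doubled signed area Σ (x_i y_{i+1} − x_{i+1} y_i) is linear in a.
With a=0 it equals 452; the coefficient of a is -15 (from the two edges through A_4).
So -15·a + 452 = 2·166 = 332 ⇒ a = 8.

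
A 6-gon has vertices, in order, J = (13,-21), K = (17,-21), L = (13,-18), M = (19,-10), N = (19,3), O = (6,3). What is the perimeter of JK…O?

|JK| = √((4)² + (0)²) = √16 = 4
|KL| = √((-4)² + (3)²) = √25 = 5
|LM| = √((6)² + (8)²) = √100 = 10
|MN| = √((0)² + (13)²) = √169 = 13
|NO| = √((-13)² + (0)²) = √169 = 13
|OJ| = √((7)² + (-24)²) = √625 = 25
Perimeter = 4 + 5 + 10 + 13 + 13 + 25 = 70.

70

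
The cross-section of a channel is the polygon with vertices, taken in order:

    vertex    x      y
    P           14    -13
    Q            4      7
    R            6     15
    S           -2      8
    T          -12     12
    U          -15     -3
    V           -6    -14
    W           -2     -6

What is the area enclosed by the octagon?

Apply the shoelace formula: 2A = Σ (x_i·y_{i+1} − x_{i+1}·y_i), indices taken mod 8.
P→Q: (14)(7) − (4)(-13) = 150
Q→R: (4)(15) − (6)(7) = 18
R→S: (6)(8) − (-2)(15) = 78
S→T: (-2)(12) − (-12)(8) = 72
T→U: (-12)(-3) − (-15)(12) = 216
U→V: (-15)(-14) − (-6)(-3) = 192
V→W: (-6)(-6) − (-2)(-14) = 8
W→P: (-2)(-13) − (14)(-6) = 110
Σ = 844
Area = |Σ|/2 = 422.

422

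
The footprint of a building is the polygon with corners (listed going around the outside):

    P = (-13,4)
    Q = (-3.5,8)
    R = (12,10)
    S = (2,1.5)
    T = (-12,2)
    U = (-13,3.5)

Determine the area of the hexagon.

Apply the shoelace (surveyor's) formula: 2A = Σ (x_i·y_{i+1} − x_{i+1}·y_i), indices taken mod 6.
Cross-terms: -90, -131, -2, 22, -16, -6.5  ⇒  Σ = -223.5
Area = |Σ|/2 = 111.75.

111.75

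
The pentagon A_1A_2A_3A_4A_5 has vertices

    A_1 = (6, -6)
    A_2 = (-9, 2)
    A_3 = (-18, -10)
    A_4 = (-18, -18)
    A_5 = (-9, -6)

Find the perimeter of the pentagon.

70

|A_1A_2| = √((-15)² + (8)²) = √289 = 17
|A_2A_3| = √((-9)² + (-12)²) = √225 = 15
|A_3A_4| = √((0)² + (-8)²) = √64 = 8
|A_4A_5| = √((9)² + (12)²) = √225 = 15
|A_5A_1| = √((15)² + (0)²) = √225 = 15
Perimeter = 17 + 15 + 8 + 15 + 15 = 70.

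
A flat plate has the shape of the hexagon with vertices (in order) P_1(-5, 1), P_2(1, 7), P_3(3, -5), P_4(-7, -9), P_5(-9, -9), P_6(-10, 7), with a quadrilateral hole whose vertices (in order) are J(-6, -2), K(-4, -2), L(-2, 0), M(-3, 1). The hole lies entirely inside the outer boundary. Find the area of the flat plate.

Outer boundary:
P_1→P_2: (-5)(7) − (1)(1) = -36
P_2→P_3: (1)(-5) − (3)(7) = -26
P_3→P_4: (3)(-9) − (-7)(-5) = -62
P_4→P_5: (-7)(-9) − (-9)(-9) = -18
P_5→P_6: (-9)(7) − (-10)(-9) = -153
P_6→P_1: (-10)(1) − (-5)(7) = 25
Σ = -270
Area = |Σ|/2 = 135.
Hole:
Apply the shoelace (surveyor's) formula: 2A = Σ (x_i·y_{i+1} − x_{i+1}·y_i), indices taken mod 4.
Σ = (4) + (-4) + (-2) + (12) = 10
Area = |Σ|/2 = 5.
Net area = 135 − 5 = 130.

130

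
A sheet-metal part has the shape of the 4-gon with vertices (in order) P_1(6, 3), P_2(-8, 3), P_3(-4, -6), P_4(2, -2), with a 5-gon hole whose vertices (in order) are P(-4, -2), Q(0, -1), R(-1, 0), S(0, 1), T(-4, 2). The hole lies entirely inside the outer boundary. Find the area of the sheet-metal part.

Outer boundary:
Cross-terms: 42, 60, 20, 18  ⇒  Σ = 140
Area = |Σ|/2 = 70.
Hole:
Σ = (4) + (-1) + (-1) + (4) + (16) = 22
Area = |Σ|/2 = 11.
Net area = 70 − 11 = 59.

59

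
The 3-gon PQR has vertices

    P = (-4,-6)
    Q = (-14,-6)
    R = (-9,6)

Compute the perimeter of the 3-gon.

|PQ| = √((-10)² + (0)²) = √100 = 10
|QR| = √((5)² + (12)²) = √169 = 13
|RP| = √((5)² + (-12)²) = √169 = 13
Perimeter = 10 + 13 + 13 = 36.

36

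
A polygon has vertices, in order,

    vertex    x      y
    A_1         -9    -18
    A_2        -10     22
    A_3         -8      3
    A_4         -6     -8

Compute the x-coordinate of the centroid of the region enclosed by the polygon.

Apply the shoelace formula. First the cross-terms c_i = x_i·y_{i+1} − x_{i+1}·y_i:
  -378, 146, 82, 36  ⇒  2A = -114, A = -57.
Then Σ (x_i + x_{i+1})·c_i = 2866, so x̄ = 2866 / (6·(-57)) = -1433/171.

-1433/171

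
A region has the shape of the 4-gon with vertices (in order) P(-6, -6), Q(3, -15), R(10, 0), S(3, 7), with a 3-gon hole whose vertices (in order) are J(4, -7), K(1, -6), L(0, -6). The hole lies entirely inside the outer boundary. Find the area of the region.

Outer boundary:
Σ = (108) + (150) + (70) + (24) = 352
Area = |Σ|/2 = 176.
Hole:
Σ = (-17) + (-6) + (24) = 1
Area = |Σ|/2 = 0.5.
Net area = 176 − 0.5 = 175.5.

175.5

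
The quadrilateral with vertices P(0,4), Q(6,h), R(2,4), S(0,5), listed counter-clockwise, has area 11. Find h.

-6

The doubled signed area Σ (x_i y_{i+1} − x_{i+1} y_i) is linear in h.
With h=0 it equals 10; the coefficient of h is -2 (from the two edges through Q).
So -2·h + 10 = 2·11 = 22 ⇒ h = -6.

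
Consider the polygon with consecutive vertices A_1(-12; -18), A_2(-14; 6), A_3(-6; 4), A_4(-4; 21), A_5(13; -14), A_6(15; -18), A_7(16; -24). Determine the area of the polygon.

A_1→A_2: (-12)(6) − (-14)(-18) = -324
A_2→A_3: (-14)(4) − (-6)(6) = -20
A_3→A_4: (-6)(21) − (-4)(4) = -110
A_4→A_5: (-4)(-14) − (13)(21) = -217
A_5→A_6: (13)(-18) − (15)(-14) = -24
A_6→A_7: (15)(-24) − (16)(-18) = -72
A_7→A_1: (16)(-18) − (-12)(-24) = -576
Σ = -1343
Area = |Σ|/2 = 671.5.

671.5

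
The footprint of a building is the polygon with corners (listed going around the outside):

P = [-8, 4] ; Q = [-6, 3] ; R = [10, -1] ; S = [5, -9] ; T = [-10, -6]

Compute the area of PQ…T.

Apply Gauss's area formula: 2A = Σ (x_i·y_{i+1} − x_{i+1}·y_i), indices taken mod 5.
P→Q: (-8)(3) − (-6)(4) = 0
Q→R: (-6)(-1) − (10)(3) = -24
R→S: (10)(-9) − (5)(-1) = -85
S→T: (5)(-6) − (-10)(-9) = -120
T→P: (-10)(4) − (-8)(-6) = -88
Σ = -317
Area = |Σ|/2 = 158.5.

158.5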